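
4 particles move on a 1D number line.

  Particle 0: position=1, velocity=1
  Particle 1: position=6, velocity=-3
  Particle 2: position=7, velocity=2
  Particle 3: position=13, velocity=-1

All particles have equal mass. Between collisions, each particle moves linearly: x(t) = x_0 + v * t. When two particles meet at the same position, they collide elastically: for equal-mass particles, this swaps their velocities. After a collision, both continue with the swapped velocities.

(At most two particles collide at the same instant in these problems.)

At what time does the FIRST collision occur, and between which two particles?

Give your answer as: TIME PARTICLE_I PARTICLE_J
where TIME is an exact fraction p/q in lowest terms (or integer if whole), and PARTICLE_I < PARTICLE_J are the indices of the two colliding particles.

Pair (0,1): pos 1,6 vel 1,-3 -> gap=5, closing at 4/unit, collide at t=5/4
Pair (1,2): pos 6,7 vel -3,2 -> not approaching (rel speed -5 <= 0)
Pair (2,3): pos 7,13 vel 2,-1 -> gap=6, closing at 3/unit, collide at t=2
Earliest collision: t=5/4 between 0 and 1

Answer: 5/4 0 1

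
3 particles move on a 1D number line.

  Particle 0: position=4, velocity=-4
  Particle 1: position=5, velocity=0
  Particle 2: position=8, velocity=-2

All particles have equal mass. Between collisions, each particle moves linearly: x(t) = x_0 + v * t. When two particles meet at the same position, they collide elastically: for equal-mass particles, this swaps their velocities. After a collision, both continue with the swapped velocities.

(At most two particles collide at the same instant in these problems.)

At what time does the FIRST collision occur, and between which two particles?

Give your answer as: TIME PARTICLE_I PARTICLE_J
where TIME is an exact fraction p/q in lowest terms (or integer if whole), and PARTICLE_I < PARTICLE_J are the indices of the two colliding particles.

Pair (0,1): pos 4,5 vel -4,0 -> not approaching (rel speed -4 <= 0)
Pair (1,2): pos 5,8 vel 0,-2 -> gap=3, closing at 2/unit, collide at t=3/2
Earliest collision: t=3/2 between 1 and 2

Answer: 3/2 1 2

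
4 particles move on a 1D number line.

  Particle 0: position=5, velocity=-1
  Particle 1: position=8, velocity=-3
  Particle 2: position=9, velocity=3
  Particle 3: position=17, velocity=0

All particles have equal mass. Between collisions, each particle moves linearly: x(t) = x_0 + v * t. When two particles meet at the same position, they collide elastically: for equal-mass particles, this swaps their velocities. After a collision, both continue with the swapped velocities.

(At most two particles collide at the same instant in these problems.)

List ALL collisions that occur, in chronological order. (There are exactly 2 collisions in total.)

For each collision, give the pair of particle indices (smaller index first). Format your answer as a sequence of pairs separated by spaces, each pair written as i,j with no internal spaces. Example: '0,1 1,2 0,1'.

Collision at t=3/2: particles 0 and 1 swap velocities; positions: p0=7/2 p1=7/2 p2=27/2 p3=17; velocities now: v0=-3 v1=-1 v2=3 v3=0
Collision at t=8/3: particles 2 and 3 swap velocities; positions: p0=0 p1=7/3 p2=17 p3=17; velocities now: v0=-3 v1=-1 v2=0 v3=3

Answer: 0,1 2,3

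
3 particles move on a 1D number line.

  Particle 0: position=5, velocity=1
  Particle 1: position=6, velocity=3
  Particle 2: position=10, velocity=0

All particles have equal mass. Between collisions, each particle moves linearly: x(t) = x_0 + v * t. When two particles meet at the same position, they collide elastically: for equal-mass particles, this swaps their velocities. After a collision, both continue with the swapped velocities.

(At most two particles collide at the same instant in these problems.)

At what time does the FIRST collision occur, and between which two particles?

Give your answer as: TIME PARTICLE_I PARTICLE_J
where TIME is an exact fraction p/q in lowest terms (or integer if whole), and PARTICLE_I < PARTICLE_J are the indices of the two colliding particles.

Pair (0,1): pos 5,6 vel 1,3 -> not approaching (rel speed -2 <= 0)
Pair (1,2): pos 6,10 vel 3,0 -> gap=4, closing at 3/unit, collide at t=4/3
Earliest collision: t=4/3 between 1 and 2

Answer: 4/3 1 2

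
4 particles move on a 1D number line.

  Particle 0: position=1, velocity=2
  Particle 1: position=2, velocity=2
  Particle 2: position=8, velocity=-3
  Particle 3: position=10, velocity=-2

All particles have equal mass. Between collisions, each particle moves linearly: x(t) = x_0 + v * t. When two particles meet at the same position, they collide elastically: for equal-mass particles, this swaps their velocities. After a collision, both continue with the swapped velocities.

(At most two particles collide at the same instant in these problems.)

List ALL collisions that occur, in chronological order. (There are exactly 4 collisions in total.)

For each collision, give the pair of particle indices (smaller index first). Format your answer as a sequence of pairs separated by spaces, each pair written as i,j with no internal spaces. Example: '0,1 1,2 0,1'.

Collision at t=6/5: particles 1 and 2 swap velocities; positions: p0=17/5 p1=22/5 p2=22/5 p3=38/5; velocities now: v0=2 v1=-3 v2=2 v3=-2
Collision at t=7/5: particles 0 and 1 swap velocities; positions: p0=19/5 p1=19/5 p2=24/5 p3=36/5; velocities now: v0=-3 v1=2 v2=2 v3=-2
Collision at t=2: particles 2 and 3 swap velocities; positions: p0=2 p1=5 p2=6 p3=6; velocities now: v0=-3 v1=2 v2=-2 v3=2
Collision at t=9/4: particles 1 and 2 swap velocities; positions: p0=5/4 p1=11/2 p2=11/2 p3=13/2; velocities now: v0=-3 v1=-2 v2=2 v3=2

Answer: 1,2 0,1 2,3 1,2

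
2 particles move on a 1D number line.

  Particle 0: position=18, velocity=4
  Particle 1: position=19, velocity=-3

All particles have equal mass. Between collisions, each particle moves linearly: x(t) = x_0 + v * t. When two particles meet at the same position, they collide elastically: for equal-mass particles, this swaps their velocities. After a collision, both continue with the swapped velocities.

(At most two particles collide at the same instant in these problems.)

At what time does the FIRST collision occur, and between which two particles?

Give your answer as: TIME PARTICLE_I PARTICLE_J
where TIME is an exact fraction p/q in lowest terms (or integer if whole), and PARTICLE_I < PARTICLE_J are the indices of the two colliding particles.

Answer: 1/7 0 1

Derivation:
Pair (0,1): pos 18,19 vel 4,-3 -> gap=1, closing at 7/unit, collide at t=1/7
Earliest collision: t=1/7 between 0 and 1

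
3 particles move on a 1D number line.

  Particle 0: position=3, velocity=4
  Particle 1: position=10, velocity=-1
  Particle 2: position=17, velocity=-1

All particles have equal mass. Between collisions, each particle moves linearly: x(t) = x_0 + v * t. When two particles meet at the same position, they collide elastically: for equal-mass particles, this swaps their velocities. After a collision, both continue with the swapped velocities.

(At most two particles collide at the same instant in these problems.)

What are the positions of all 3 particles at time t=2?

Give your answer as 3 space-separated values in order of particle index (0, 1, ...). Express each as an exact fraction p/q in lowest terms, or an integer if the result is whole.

Answer: 8 11 15

Derivation:
Collision at t=7/5: particles 0 and 1 swap velocities; positions: p0=43/5 p1=43/5 p2=78/5; velocities now: v0=-1 v1=4 v2=-1
Advance to t=2 (no further collisions before then); velocities: v0=-1 v1=4 v2=-1; positions = 8 11 15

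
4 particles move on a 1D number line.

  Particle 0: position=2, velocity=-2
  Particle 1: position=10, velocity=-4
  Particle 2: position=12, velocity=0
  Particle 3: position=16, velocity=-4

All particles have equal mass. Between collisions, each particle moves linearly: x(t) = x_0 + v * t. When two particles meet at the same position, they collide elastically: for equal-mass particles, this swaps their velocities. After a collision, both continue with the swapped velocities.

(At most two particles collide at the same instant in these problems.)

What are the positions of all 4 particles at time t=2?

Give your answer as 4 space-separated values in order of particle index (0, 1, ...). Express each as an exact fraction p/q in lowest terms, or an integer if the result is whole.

Collision at t=1: particles 2 and 3 swap velocities; positions: p0=0 p1=6 p2=12 p3=12; velocities now: v0=-2 v1=-4 v2=-4 v3=0
Advance to t=2 (no further collisions before then); velocities: v0=-2 v1=-4 v2=-4 v3=0; positions = -2 2 8 12

Answer: -2 2 8 12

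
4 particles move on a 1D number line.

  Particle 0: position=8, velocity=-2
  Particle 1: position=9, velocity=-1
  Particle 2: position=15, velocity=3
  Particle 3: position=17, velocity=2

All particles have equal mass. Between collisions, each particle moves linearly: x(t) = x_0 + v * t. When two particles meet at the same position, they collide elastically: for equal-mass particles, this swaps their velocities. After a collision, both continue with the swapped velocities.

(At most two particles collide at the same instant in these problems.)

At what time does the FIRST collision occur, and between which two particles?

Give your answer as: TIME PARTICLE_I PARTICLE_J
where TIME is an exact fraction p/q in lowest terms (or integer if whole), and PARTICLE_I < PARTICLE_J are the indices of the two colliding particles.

Answer: 2 2 3

Derivation:
Pair (0,1): pos 8,9 vel -2,-1 -> not approaching (rel speed -1 <= 0)
Pair (1,2): pos 9,15 vel -1,3 -> not approaching (rel speed -4 <= 0)
Pair (2,3): pos 15,17 vel 3,2 -> gap=2, closing at 1/unit, collide at t=2
Earliest collision: t=2 between 2 and 3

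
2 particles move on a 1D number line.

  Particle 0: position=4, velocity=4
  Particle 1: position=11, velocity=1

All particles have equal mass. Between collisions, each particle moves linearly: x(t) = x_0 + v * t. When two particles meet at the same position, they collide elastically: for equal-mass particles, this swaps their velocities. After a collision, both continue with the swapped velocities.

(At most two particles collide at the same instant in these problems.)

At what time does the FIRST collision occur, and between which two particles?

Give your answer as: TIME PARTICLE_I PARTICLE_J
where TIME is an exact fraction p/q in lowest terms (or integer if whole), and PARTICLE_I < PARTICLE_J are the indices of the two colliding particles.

Answer: 7/3 0 1

Derivation:
Pair (0,1): pos 4,11 vel 4,1 -> gap=7, closing at 3/unit, collide at t=7/3
Earliest collision: t=7/3 between 0 and 1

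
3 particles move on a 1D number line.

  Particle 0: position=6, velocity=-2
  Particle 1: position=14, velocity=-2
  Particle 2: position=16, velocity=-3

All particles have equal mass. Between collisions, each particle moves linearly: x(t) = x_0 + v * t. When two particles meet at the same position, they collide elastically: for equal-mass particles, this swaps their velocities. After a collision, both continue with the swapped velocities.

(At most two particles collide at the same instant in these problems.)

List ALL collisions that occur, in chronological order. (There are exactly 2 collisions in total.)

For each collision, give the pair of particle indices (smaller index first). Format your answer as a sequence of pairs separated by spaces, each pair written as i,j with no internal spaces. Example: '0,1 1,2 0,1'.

Answer: 1,2 0,1

Derivation:
Collision at t=2: particles 1 and 2 swap velocities; positions: p0=2 p1=10 p2=10; velocities now: v0=-2 v1=-3 v2=-2
Collision at t=10: particles 0 and 1 swap velocities; positions: p0=-14 p1=-14 p2=-6; velocities now: v0=-3 v1=-2 v2=-2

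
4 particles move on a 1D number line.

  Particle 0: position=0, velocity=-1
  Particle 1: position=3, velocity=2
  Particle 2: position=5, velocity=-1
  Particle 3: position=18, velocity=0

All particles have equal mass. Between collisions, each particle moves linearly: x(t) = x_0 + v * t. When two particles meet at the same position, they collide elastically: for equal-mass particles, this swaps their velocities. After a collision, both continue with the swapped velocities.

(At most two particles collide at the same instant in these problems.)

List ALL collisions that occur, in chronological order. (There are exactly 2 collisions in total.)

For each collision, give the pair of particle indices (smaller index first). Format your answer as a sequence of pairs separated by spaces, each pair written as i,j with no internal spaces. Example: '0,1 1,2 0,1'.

Collision at t=2/3: particles 1 and 2 swap velocities; positions: p0=-2/3 p1=13/3 p2=13/3 p3=18; velocities now: v0=-1 v1=-1 v2=2 v3=0
Collision at t=15/2: particles 2 and 3 swap velocities; positions: p0=-15/2 p1=-5/2 p2=18 p3=18; velocities now: v0=-1 v1=-1 v2=0 v3=2

Answer: 1,2 2,3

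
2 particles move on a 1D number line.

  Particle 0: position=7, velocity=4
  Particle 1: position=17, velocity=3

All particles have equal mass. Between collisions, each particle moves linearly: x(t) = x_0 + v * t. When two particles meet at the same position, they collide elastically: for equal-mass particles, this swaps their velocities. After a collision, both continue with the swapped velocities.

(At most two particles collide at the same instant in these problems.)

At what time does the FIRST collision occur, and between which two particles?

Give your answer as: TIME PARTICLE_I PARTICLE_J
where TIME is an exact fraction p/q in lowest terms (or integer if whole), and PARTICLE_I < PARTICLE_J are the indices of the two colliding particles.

Answer: 10 0 1

Derivation:
Pair (0,1): pos 7,17 vel 4,3 -> gap=10, closing at 1/unit, collide at t=10
Earliest collision: t=10 between 0 and 1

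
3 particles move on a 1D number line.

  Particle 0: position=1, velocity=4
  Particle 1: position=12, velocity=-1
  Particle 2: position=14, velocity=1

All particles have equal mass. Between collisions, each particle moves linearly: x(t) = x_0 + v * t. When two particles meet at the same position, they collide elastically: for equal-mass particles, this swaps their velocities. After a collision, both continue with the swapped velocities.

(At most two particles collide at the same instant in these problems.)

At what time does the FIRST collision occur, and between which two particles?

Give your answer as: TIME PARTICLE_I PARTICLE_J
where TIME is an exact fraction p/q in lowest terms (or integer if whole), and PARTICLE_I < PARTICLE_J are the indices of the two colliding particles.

Pair (0,1): pos 1,12 vel 4,-1 -> gap=11, closing at 5/unit, collide at t=11/5
Pair (1,2): pos 12,14 vel -1,1 -> not approaching (rel speed -2 <= 0)
Earliest collision: t=11/5 between 0 and 1

Answer: 11/5 0 1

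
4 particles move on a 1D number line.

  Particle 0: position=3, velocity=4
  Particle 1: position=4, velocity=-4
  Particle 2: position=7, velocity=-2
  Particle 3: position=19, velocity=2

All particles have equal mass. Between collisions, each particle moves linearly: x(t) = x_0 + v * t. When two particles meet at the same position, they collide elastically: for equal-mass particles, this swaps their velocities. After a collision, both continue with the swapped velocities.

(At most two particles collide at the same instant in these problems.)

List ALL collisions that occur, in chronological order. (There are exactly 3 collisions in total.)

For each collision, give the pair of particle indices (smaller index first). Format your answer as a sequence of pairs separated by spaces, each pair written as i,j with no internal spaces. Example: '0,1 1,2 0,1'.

Collision at t=1/8: particles 0 and 1 swap velocities; positions: p0=7/2 p1=7/2 p2=27/4 p3=77/4; velocities now: v0=-4 v1=4 v2=-2 v3=2
Collision at t=2/3: particles 1 and 2 swap velocities; positions: p0=4/3 p1=17/3 p2=17/3 p3=61/3; velocities now: v0=-4 v1=-2 v2=4 v3=2
Collision at t=8: particles 2 and 3 swap velocities; positions: p0=-28 p1=-9 p2=35 p3=35; velocities now: v0=-4 v1=-2 v2=2 v3=4

Answer: 0,1 1,2 2,3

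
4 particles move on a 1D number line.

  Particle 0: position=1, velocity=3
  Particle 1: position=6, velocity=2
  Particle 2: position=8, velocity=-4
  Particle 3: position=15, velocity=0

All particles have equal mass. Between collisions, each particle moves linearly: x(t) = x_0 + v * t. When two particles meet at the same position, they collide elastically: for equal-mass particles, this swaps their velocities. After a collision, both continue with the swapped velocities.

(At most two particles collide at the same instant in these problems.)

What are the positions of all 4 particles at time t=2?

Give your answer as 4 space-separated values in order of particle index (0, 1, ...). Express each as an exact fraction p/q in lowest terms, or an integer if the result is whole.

Collision at t=1/3: particles 1 and 2 swap velocities; positions: p0=2 p1=20/3 p2=20/3 p3=15; velocities now: v0=3 v1=-4 v2=2 v3=0
Collision at t=1: particles 0 and 1 swap velocities; positions: p0=4 p1=4 p2=8 p3=15; velocities now: v0=-4 v1=3 v2=2 v3=0
Advance to t=2 (no further collisions before then); velocities: v0=-4 v1=3 v2=2 v3=0; positions = 0 7 10 15

Answer: 0 7 10 15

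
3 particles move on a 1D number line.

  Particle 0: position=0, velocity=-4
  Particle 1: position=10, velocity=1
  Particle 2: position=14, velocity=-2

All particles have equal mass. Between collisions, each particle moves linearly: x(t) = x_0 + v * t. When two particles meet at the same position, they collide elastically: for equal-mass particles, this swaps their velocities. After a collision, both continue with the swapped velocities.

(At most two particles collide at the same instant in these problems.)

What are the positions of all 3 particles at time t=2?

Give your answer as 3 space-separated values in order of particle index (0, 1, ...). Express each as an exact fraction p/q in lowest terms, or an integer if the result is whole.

Collision at t=4/3: particles 1 and 2 swap velocities; positions: p0=-16/3 p1=34/3 p2=34/3; velocities now: v0=-4 v1=-2 v2=1
Advance to t=2 (no further collisions before then); velocities: v0=-4 v1=-2 v2=1; positions = -8 10 12

Answer: -8 10 12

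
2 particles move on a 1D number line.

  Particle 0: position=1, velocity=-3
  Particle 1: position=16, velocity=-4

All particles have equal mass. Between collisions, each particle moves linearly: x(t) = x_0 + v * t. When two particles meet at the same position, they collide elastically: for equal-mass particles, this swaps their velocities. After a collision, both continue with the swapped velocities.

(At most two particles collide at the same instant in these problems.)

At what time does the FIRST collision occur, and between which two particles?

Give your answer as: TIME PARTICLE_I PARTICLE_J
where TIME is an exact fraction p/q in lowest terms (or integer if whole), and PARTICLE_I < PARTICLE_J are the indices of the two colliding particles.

Pair (0,1): pos 1,16 vel -3,-4 -> gap=15, closing at 1/unit, collide at t=15
Earliest collision: t=15 between 0 and 1

Answer: 15 0 1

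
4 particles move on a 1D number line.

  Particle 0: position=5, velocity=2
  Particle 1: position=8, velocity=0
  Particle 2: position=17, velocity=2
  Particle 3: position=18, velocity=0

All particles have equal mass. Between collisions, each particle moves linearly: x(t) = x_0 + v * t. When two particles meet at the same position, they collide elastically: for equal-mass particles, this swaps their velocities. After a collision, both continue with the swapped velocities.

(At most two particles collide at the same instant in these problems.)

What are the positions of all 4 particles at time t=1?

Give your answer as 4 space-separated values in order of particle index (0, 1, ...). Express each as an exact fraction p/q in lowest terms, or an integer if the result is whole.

Answer: 7 8 18 19

Derivation:
Collision at t=1/2: particles 2 and 3 swap velocities; positions: p0=6 p1=8 p2=18 p3=18; velocities now: v0=2 v1=0 v2=0 v3=2
Advance to t=1 (no further collisions before then); velocities: v0=2 v1=0 v2=0 v3=2; positions = 7 8 18 19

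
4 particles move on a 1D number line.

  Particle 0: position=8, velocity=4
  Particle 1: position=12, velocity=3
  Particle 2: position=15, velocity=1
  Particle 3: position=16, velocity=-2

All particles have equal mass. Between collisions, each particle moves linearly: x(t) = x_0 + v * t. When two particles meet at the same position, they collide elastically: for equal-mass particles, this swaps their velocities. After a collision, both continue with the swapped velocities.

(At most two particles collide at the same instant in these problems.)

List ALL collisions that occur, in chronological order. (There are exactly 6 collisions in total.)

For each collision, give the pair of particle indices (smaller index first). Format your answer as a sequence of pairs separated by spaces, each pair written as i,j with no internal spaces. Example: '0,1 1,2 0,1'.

Answer: 2,3 1,2 0,1 2,3 1,2 2,3

Derivation:
Collision at t=1/3: particles 2 and 3 swap velocities; positions: p0=28/3 p1=13 p2=46/3 p3=46/3; velocities now: v0=4 v1=3 v2=-2 v3=1
Collision at t=4/5: particles 1 and 2 swap velocities; positions: p0=56/5 p1=72/5 p2=72/5 p3=79/5; velocities now: v0=4 v1=-2 v2=3 v3=1
Collision at t=4/3: particles 0 and 1 swap velocities; positions: p0=40/3 p1=40/3 p2=16 p3=49/3; velocities now: v0=-2 v1=4 v2=3 v3=1
Collision at t=3/2: particles 2 and 3 swap velocities; positions: p0=13 p1=14 p2=33/2 p3=33/2; velocities now: v0=-2 v1=4 v2=1 v3=3
Collision at t=7/3: particles 1 and 2 swap velocities; positions: p0=34/3 p1=52/3 p2=52/3 p3=19; velocities now: v0=-2 v1=1 v2=4 v3=3
Collision at t=4: particles 2 and 3 swap velocities; positions: p0=8 p1=19 p2=24 p3=24; velocities now: v0=-2 v1=1 v2=3 v3=4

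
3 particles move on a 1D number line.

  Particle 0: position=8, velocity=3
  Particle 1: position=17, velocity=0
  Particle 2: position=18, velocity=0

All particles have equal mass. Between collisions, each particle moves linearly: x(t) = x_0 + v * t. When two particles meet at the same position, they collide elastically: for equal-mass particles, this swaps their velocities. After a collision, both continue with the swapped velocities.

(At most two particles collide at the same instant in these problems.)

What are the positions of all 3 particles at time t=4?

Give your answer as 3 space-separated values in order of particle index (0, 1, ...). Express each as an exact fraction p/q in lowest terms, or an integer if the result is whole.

Collision at t=3: particles 0 and 1 swap velocities; positions: p0=17 p1=17 p2=18; velocities now: v0=0 v1=3 v2=0
Collision at t=10/3: particles 1 and 2 swap velocities; positions: p0=17 p1=18 p2=18; velocities now: v0=0 v1=0 v2=3
Advance to t=4 (no further collisions before then); velocities: v0=0 v1=0 v2=3; positions = 17 18 20

Answer: 17 18 20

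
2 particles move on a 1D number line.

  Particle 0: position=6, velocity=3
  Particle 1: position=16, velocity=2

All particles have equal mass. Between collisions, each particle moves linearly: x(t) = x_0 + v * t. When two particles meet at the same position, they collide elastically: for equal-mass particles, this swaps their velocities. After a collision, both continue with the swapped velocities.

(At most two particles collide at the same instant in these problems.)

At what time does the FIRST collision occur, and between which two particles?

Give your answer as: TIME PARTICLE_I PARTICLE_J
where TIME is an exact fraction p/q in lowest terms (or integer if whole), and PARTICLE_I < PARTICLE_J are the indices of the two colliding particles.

Answer: 10 0 1

Derivation:
Pair (0,1): pos 6,16 vel 3,2 -> gap=10, closing at 1/unit, collide at t=10
Earliest collision: t=10 between 0 and 1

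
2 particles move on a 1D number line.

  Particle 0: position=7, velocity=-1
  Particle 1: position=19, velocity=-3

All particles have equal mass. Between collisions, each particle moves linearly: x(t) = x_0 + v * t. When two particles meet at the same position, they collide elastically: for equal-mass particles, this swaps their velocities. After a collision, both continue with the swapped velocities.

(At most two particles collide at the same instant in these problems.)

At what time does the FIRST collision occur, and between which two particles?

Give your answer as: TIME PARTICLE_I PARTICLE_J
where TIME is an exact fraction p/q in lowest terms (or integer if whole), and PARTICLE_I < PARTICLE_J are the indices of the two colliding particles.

Answer: 6 0 1

Derivation:
Pair (0,1): pos 7,19 vel -1,-3 -> gap=12, closing at 2/unit, collide at t=6
Earliest collision: t=6 between 0 and 1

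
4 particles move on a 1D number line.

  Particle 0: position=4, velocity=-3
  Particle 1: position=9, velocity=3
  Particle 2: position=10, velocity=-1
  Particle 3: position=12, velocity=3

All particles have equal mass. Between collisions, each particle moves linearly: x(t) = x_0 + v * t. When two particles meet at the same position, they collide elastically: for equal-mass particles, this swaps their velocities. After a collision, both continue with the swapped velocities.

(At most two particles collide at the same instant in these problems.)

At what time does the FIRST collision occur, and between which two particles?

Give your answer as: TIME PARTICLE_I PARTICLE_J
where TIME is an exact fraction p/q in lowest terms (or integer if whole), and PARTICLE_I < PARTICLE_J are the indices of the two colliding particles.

Answer: 1/4 1 2

Derivation:
Pair (0,1): pos 4,9 vel -3,3 -> not approaching (rel speed -6 <= 0)
Pair (1,2): pos 9,10 vel 3,-1 -> gap=1, closing at 4/unit, collide at t=1/4
Pair (2,3): pos 10,12 vel -1,3 -> not approaching (rel speed -4 <= 0)
Earliest collision: t=1/4 between 1 and 2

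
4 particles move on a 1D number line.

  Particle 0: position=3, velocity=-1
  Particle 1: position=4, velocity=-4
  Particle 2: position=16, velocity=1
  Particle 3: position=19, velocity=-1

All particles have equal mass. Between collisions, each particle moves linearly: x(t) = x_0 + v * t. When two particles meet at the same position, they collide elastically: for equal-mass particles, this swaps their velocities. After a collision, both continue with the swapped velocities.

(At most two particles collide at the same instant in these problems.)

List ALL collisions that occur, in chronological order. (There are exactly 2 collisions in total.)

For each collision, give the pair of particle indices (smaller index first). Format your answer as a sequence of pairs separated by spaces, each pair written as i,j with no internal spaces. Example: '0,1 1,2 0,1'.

Collision at t=1/3: particles 0 and 1 swap velocities; positions: p0=8/3 p1=8/3 p2=49/3 p3=56/3; velocities now: v0=-4 v1=-1 v2=1 v3=-1
Collision at t=3/2: particles 2 and 3 swap velocities; positions: p0=-2 p1=3/2 p2=35/2 p3=35/2; velocities now: v0=-4 v1=-1 v2=-1 v3=1

Answer: 0,1 2,3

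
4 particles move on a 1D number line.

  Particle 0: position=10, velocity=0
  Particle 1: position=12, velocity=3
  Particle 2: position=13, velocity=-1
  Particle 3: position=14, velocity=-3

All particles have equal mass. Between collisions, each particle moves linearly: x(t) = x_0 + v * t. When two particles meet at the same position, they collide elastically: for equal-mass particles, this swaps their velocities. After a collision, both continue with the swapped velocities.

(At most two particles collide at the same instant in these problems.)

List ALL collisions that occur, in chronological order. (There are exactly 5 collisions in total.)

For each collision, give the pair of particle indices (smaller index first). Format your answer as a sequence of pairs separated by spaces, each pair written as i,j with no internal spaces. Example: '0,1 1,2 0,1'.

Collision at t=1/4: particles 1 and 2 swap velocities; positions: p0=10 p1=51/4 p2=51/4 p3=53/4; velocities now: v0=0 v1=-1 v2=3 v3=-3
Collision at t=1/3: particles 2 and 3 swap velocities; positions: p0=10 p1=38/3 p2=13 p3=13; velocities now: v0=0 v1=-1 v2=-3 v3=3
Collision at t=1/2: particles 1 and 2 swap velocities; positions: p0=10 p1=25/2 p2=25/2 p3=27/2; velocities now: v0=0 v1=-3 v2=-1 v3=3
Collision at t=4/3: particles 0 and 1 swap velocities; positions: p0=10 p1=10 p2=35/3 p3=16; velocities now: v0=-3 v1=0 v2=-1 v3=3
Collision at t=3: particles 1 and 2 swap velocities; positions: p0=5 p1=10 p2=10 p3=21; velocities now: v0=-3 v1=-1 v2=0 v3=3

Answer: 1,2 2,3 1,2 0,1 1,2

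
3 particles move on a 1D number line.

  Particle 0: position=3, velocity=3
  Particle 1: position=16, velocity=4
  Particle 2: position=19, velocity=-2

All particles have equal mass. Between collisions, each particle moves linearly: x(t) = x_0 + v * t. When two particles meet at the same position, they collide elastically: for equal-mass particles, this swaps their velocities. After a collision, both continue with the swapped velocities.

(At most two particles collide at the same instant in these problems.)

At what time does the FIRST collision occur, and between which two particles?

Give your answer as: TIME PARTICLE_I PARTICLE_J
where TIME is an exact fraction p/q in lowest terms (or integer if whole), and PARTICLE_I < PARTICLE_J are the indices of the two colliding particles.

Pair (0,1): pos 3,16 vel 3,4 -> not approaching (rel speed -1 <= 0)
Pair (1,2): pos 16,19 vel 4,-2 -> gap=3, closing at 6/unit, collide at t=1/2
Earliest collision: t=1/2 between 1 and 2

Answer: 1/2 1 2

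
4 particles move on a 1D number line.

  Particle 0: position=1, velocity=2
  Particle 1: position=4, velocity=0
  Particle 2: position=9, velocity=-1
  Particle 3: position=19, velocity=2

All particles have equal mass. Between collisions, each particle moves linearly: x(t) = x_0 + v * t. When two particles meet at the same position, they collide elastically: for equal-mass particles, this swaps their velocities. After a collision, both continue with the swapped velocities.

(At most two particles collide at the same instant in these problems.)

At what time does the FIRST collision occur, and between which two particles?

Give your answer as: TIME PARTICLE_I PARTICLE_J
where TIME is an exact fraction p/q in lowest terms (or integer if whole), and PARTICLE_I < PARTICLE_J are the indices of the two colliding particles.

Pair (0,1): pos 1,4 vel 2,0 -> gap=3, closing at 2/unit, collide at t=3/2
Pair (1,2): pos 4,9 vel 0,-1 -> gap=5, closing at 1/unit, collide at t=5
Pair (2,3): pos 9,19 vel -1,2 -> not approaching (rel speed -3 <= 0)
Earliest collision: t=3/2 between 0 and 1

Answer: 3/2 0 1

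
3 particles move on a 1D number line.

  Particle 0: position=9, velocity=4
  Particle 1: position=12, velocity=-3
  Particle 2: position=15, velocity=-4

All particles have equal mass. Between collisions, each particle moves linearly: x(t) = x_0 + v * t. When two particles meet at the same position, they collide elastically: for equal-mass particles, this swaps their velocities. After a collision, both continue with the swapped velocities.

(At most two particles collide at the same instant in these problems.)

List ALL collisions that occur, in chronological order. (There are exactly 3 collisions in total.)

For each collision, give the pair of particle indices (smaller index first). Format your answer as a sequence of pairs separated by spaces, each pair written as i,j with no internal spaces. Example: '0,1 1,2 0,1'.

Answer: 0,1 1,2 0,1

Derivation:
Collision at t=3/7: particles 0 and 1 swap velocities; positions: p0=75/7 p1=75/7 p2=93/7; velocities now: v0=-3 v1=4 v2=-4
Collision at t=3/4: particles 1 and 2 swap velocities; positions: p0=39/4 p1=12 p2=12; velocities now: v0=-3 v1=-4 v2=4
Collision at t=3: particles 0 and 1 swap velocities; positions: p0=3 p1=3 p2=21; velocities now: v0=-4 v1=-3 v2=4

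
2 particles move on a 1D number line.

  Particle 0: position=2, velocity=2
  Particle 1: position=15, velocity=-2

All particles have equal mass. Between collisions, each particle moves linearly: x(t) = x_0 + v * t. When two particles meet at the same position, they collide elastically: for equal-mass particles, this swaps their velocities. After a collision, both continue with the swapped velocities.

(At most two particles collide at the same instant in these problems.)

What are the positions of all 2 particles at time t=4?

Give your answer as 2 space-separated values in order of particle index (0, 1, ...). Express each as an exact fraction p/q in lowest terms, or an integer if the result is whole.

Collision at t=13/4: particles 0 and 1 swap velocities; positions: p0=17/2 p1=17/2; velocities now: v0=-2 v1=2
Advance to t=4 (no further collisions before then); velocities: v0=-2 v1=2; positions = 7 10

Answer: 7 10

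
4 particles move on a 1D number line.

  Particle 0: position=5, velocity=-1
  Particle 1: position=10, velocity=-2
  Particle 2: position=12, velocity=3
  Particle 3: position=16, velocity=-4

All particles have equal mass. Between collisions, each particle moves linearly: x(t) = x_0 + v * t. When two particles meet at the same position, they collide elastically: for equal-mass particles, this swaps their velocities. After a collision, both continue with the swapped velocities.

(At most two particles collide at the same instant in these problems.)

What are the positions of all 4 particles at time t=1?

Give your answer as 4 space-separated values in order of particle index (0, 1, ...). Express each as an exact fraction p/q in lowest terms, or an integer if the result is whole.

Answer: 4 8 12 15

Derivation:
Collision at t=4/7: particles 2 and 3 swap velocities; positions: p0=31/7 p1=62/7 p2=96/7 p3=96/7; velocities now: v0=-1 v1=-2 v2=-4 v3=3
Advance to t=1 (no further collisions before then); velocities: v0=-1 v1=-2 v2=-4 v3=3; positions = 4 8 12 15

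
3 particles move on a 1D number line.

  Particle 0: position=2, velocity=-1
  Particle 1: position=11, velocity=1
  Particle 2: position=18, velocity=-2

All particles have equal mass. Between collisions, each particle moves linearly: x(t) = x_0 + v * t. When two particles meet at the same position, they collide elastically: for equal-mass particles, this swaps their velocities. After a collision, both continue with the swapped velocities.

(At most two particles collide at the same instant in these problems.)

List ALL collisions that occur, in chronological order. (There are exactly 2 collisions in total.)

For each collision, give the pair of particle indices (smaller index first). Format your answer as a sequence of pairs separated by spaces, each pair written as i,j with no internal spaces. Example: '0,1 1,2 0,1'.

Collision at t=7/3: particles 1 and 2 swap velocities; positions: p0=-1/3 p1=40/3 p2=40/3; velocities now: v0=-1 v1=-2 v2=1
Collision at t=16: particles 0 and 1 swap velocities; positions: p0=-14 p1=-14 p2=27; velocities now: v0=-2 v1=-1 v2=1

Answer: 1,2 0,1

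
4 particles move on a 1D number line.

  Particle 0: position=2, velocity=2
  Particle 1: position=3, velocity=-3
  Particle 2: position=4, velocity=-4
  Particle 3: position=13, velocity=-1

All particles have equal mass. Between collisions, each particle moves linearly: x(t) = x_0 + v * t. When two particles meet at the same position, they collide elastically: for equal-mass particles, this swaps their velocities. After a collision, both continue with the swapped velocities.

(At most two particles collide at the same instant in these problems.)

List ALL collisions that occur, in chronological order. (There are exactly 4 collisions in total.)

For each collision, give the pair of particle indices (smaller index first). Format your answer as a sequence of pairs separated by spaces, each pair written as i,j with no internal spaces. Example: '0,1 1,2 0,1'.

Collision at t=1/5: particles 0 and 1 swap velocities; positions: p0=12/5 p1=12/5 p2=16/5 p3=64/5; velocities now: v0=-3 v1=2 v2=-4 v3=-1
Collision at t=1/3: particles 1 and 2 swap velocities; positions: p0=2 p1=8/3 p2=8/3 p3=38/3; velocities now: v0=-3 v1=-4 v2=2 v3=-1
Collision at t=1: particles 0 and 1 swap velocities; positions: p0=0 p1=0 p2=4 p3=12; velocities now: v0=-4 v1=-3 v2=2 v3=-1
Collision at t=11/3: particles 2 and 3 swap velocities; positions: p0=-32/3 p1=-8 p2=28/3 p3=28/3; velocities now: v0=-4 v1=-3 v2=-1 v3=2

Answer: 0,1 1,2 0,1 2,3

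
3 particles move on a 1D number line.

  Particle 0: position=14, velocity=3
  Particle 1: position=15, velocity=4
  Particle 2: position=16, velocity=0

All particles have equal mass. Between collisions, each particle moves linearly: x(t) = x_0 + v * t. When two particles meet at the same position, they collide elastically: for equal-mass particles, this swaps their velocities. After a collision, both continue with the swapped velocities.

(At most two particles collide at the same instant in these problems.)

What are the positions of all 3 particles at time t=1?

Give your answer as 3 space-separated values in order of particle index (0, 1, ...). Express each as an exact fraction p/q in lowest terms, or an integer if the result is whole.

Collision at t=1/4: particles 1 and 2 swap velocities; positions: p0=59/4 p1=16 p2=16; velocities now: v0=3 v1=0 v2=4
Collision at t=2/3: particles 0 and 1 swap velocities; positions: p0=16 p1=16 p2=53/3; velocities now: v0=0 v1=3 v2=4
Advance to t=1 (no further collisions before then); velocities: v0=0 v1=3 v2=4; positions = 16 17 19

Answer: 16 17 19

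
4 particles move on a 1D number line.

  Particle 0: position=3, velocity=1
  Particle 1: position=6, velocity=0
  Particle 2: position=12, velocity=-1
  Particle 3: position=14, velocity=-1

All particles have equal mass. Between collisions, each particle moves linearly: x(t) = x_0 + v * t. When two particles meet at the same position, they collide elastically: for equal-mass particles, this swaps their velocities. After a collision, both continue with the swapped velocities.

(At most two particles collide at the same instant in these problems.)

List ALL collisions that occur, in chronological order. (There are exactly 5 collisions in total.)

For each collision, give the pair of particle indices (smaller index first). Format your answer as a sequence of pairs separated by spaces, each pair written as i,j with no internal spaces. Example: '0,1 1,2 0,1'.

Collision at t=3: particles 0 and 1 swap velocities; positions: p0=6 p1=6 p2=9 p3=11; velocities now: v0=0 v1=1 v2=-1 v3=-1
Collision at t=9/2: particles 1 and 2 swap velocities; positions: p0=6 p1=15/2 p2=15/2 p3=19/2; velocities now: v0=0 v1=-1 v2=1 v3=-1
Collision at t=11/2: particles 2 and 3 swap velocities; positions: p0=6 p1=13/2 p2=17/2 p3=17/2; velocities now: v0=0 v1=-1 v2=-1 v3=1
Collision at t=6: particles 0 and 1 swap velocities; positions: p0=6 p1=6 p2=8 p3=9; velocities now: v0=-1 v1=0 v2=-1 v3=1
Collision at t=8: particles 1 and 2 swap velocities; positions: p0=4 p1=6 p2=6 p3=11; velocities now: v0=-1 v1=-1 v2=0 v3=1

Answer: 0,1 1,2 2,3 0,1 1,2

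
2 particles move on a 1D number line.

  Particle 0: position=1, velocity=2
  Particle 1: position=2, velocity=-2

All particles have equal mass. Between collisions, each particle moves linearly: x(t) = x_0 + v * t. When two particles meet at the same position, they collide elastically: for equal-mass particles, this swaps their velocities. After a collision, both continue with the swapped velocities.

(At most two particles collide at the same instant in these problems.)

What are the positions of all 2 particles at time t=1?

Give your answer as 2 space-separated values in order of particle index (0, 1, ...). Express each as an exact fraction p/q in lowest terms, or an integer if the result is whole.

Collision at t=1/4: particles 0 and 1 swap velocities; positions: p0=3/2 p1=3/2; velocities now: v0=-2 v1=2
Advance to t=1 (no further collisions before then); velocities: v0=-2 v1=2; positions = 0 3

Answer: 0 3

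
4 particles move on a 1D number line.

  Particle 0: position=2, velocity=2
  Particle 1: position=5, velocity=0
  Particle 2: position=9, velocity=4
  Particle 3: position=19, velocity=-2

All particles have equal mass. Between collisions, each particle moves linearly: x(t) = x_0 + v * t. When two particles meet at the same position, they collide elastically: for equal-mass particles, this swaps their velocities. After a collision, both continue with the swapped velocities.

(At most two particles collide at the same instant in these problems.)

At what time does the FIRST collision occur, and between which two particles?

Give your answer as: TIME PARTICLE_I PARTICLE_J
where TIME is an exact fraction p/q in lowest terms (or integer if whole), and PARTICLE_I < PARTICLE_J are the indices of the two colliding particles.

Pair (0,1): pos 2,5 vel 2,0 -> gap=3, closing at 2/unit, collide at t=3/2
Pair (1,2): pos 5,9 vel 0,4 -> not approaching (rel speed -4 <= 0)
Pair (2,3): pos 9,19 vel 4,-2 -> gap=10, closing at 6/unit, collide at t=5/3
Earliest collision: t=3/2 between 0 and 1

Answer: 3/2 0 1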